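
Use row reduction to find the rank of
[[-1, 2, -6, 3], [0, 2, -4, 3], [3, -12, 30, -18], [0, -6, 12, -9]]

rank = 2

R1 → -1·R1
  [ 1   -2   6   -3 ]
  [ 0    2  -4    3 ]
  [ 3  -12  30  -18 ]
  [ 0   -6  12   -9 ]
R3 → R3 − 3·R1
  [ 1  -2   6  -3 ]
  [ 0   2  -4   3 ]
  [ 0  -6  12  -9 ]
  [ 0  -6  12  -9 ]
R2 → 1/2·R2
  [ 1  -2   6   -3 ]
  [ 0   1  -2  3/2 ]
  [ 0  -6  12   -9 ]
  [ 0  -6  12   -9 ]
R3 → R3 + 6·R2
  [ 1  -2   6   -3 ]
  [ 0   1  -2  3/2 ]
  [ 0   0   0    0 ]
  [ 0  -6  12   -9 ]
R4 → R4 + 6·R2
  [ 1  -2   6   -3 ]
  [ 0   1  -2  3/2 ]
  [ 0   0   0    0 ]
  [ 0   0   0    0 ]
R1 → R1 + 2·R2
  [ 1  0   2    0 ]
  [ 0  1  -2  3/2 ]
  [ 0  0   0    0 ]
  [ 0  0   0    0 ]
The reduced form has 2 nonzero rows.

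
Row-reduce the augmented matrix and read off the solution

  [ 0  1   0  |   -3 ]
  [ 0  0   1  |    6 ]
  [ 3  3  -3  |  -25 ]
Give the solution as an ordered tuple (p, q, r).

r1 ↔ r3
  [ 3  3  -3  |  -25 ]
  [ 0  0   1  |    6 ]
  [ 0  1   0  |   -3 ]
r1 ← 1/3·r1
  [ 1  1  -1  |  -25/3 ]
  [ 0  0   1  |      6 ]
  [ 0  1   0  |     -3 ]
r2 ↔ r3
  [ 1  1  -1  |  -25/3 ]
  [ 0  1   0  |     -3 ]
  [ 0  0   1  |      6 ]
r1 ← r1 + r3
  [ 1  1  0  |  -7/3 ]
  [ 0  1  0  |    -3 ]
  [ 0  0  1  |     6 ]
r1 ← r1 − r2
  [ 1  0  0  |  2/3 ]
  [ 0  1  0  |   -3 ]
  [ 0  0  1  |    6 ]
Reading off the last column: p = 2/3, q = -3, r = 6.

(2/3, -3, 6)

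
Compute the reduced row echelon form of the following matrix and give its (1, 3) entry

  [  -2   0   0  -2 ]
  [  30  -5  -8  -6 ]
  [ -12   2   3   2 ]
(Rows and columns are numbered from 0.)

Multiply R1 by -1/2.
Subtract 30 times R1 from R2.
Add 12 times R1 to R3.
Multiply R2 by -1/5.
Subtract 2 times R2 from R3.
Multiply R3 by -5.
Subtract 8/5 times R3 from R2.

4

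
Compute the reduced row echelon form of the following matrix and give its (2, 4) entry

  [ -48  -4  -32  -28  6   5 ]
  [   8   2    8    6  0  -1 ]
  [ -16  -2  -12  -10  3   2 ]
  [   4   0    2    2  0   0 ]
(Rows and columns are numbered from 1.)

R1 ← -1/48·R1
  [   1  1/12  2/3  7/12  -1/8  -5/48 ]
  [   8     2    8     6     0     -1 ]
  [ -16    -2  -12   -10     3      2 ]
  [   4     0    2     2     0      0 ]
R2 ← R2 − 8·R1
  [   1  1/12  2/3  7/12  -1/8  -5/48 ]
  [   0   4/3  8/3   4/3     1   -1/6 ]
  [ -16    -2  -12   -10     3      2 ]
  [   4     0    2     2     0      0 ]
R3 ← R3 + 16·R1
  [ 1  1/12   2/3  7/12  -1/8  -5/48 ]
  [ 0   4/3   8/3   4/3     1   -1/6 ]
  [ 0  -2/3  -4/3  -2/3     1    1/3 ]
  [ 4     0     2     2     0      0 ]
R4 ← R4 − 4·R1
  [ 1  1/12   2/3  7/12  -1/8  -5/48 ]
  [ 0   4/3   8/3   4/3     1   -1/6 ]
  [ 0  -2/3  -4/3  -2/3     1    1/3 ]
  [ 0  -1/3  -2/3  -1/3   1/2   5/12 ]
R2 ← 3/4·R2
  [ 1  1/12   2/3  7/12  -1/8  -5/48 ]
  [ 0     1     2     1   3/4   -1/8 ]
  [ 0  -2/3  -4/3  -2/3     1    1/3 ]
  [ 0  -1/3  -2/3  -1/3   1/2   5/12 ]
R3 ← R3 + 2/3·R2
  [ 1  1/12   2/3  7/12  -1/8  -5/48 ]
  [ 0     1     2     1   3/4   -1/8 ]
  [ 0     0     0     0   3/2    1/4 ]
  [ 0  -1/3  -2/3  -1/3   1/2   5/12 ]
R4 ← R4 + 1/3·R2
  [ 1  1/12  2/3  7/12  -1/8  -5/48 ]
  [ 0     1    2     1   3/4   -1/8 ]
  [ 0     0    0     0   3/2    1/4 ]
  [ 0     0    0     0   3/4    3/8 ]
R3 ← 2/3·R3
  [ 1  1/12  2/3  7/12  -1/8  -5/48 ]
  [ 0     1    2     1   3/4   -1/8 ]
  [ 0     0    0     0     1    1/6 ]
  [ 0     0    0     0   3/4    3/8 ]
R4 ← R4 − 3/4·R3
  [ 1  1/12  2/3  7/12  -1/8  -5/48 ]
  [ 0     1    2     1   3/4   -1/8 ]
  [ 0     0    0     0     1    1/6 ]
  [ 0     0    0     0     0    1/4 ]
R4 ← 4·R4
  [ 1  1/12  2/3  7/12  -1/8  -5/48 ]
  [ 0     1    2     1   3/4   -1/8 ]
  [ 0     0    0     0     1    1/6 ]
  [ 0     0    0     0     0      1 ]
R3 ← R3 − 1/6·R4
  [ 1  1/12  2/3  7/12  -1/8  -5/48 ]
  [ 0     1    2     1   3/4   -1/8 ]
  [ 0     0    0     0     1      0 ]
  [ 0     0    0     0     0      1 ]
R2 ← R2 + 1/8·R4
  [ 1  1/12  2/3  7/12  -1/8  -5/48 ]
  [ 0     1    2     1   3/4      0 ]
  [ 0     0    0     0     1      0 ]
  [ 0     0    0     0     0      1 ]
R1 ← R1 + 5/48·R4
  [ 1  1/12  2/3  7/12  -1/8  0 ]
  [ 0     1    2     1   3/4  0 ]
  [ 0     0    0     0     1  0 ]
  [ 0     0    0     0     0  1 ]
R2 ← R2 − 3/4·R3
  [ 1  1/12  2/3  7/12  -1/8  0 ]
  [ 0     1    2     1     0  0 ]
  [ 0     0    0     0     1  0 ]
  [ 0     0    0     0     0  1 ]
R1 ← R1 + 1/8·R3
  [ 1  1/12  2/3  7/12  0  0 ]
  [ 0     1    2     1  0  0 ]
  [ 0     0    0     0  1  0 ]
  [ 0     0    0     0  0  1 ]
R1 ← R1 − 1/12·R2
  [ 1  0  1/2  1/2  0  0 ]
  [ 0  1    2    1  0  0 ]
  [ 0  0    0    0  1  0 ]
  [ 0  0    0    0  0  1 ]

1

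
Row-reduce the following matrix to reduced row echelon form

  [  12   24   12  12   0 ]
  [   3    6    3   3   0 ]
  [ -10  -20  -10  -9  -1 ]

[[1, 2, 1, 0, 1], [0, 0, 0, 1, -1], [0, 0, 0, 0, 0]]

R1 ← 1/12·R1
  [   1    2    1   1   0 ]
  [   3    6    3   3   0 ]
  [ -10  -20  -10  -9  -1 ]
R2 ← R2 − 3·R1
  [   1    2    1   1   0 ]
  [   0    0    0   0   0 ]
  [ -10  -20  -10  -9  -1 ]
R3 ← R3 + 10·R1
  [ 1  2  1  1   0 ]
  [ 0  0  0  0   0 ]
  [ 0  0  0  1  -1 ]
R2 ↔ R3
  [ 1  2  1  1   0 ]
  [ 0  0  0  1  -1 ]
  [ 0  0  0  0   0 ]
R1 ← R1 − R2
  [ 1  2  1  0   1 ]
  [ 0  0  0  1  -1 ]
  [ 0  0  0  0   0 ]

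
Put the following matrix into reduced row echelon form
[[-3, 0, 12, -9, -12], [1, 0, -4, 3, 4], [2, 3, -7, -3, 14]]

R1 ← -1/3·R1
  [ 1  0  -4   3   4 ]
  [ 1  0  -4   3   4 ]
  [ 2  3  -7  -3  14 ]
R2 ← R2 − R1
  [ 1  0  -4   3   4 ]
  [ 0  0   0   0   0 ]
  [ 2  3  -7  -3  14 ]
R3 ← R3 − 2·R1
  [ 1  0  -4   3  4 ]
  [ 0  0   0   0  0 ]
  [ 0  3   1  -9  6 ]
R2 <=> R3
  [ 1  0  -4   3  4 ]
  [ 0  3   1  -9  6 ]
  [ 0  0   0   0  0 ]
R2 ← 1/3·R2
  [ 1  0   -4   3  4 ]
  [ 0  1  1/3  -3  2 ]
  [ 0  0    0   0  0 ]

[[1, 0, -4, 3, 4], [0, 1, 1/3, -3, 2], [0, 0, 0, 0, 0]]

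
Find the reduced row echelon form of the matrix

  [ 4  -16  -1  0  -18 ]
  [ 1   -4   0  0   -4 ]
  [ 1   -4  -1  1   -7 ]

[[1, -4, 0, 0, -4], [0, 0, 1, 0, 2], [0, 0, 0, 1, -1]]

R1 := 1/4·R1
  [ 1  -4  -1/4  0  -9/2 ]
  [ 1  -4     0  0    -4 ]
  [ 1  -4    -1  1    -7 ]
R2 := R2 − R1
  [ 1  -4  -1/4  0  -9/2 ]
  [ 0   0   1/4  0   1/2 ]
  [ 1  -4    -1  1    -7 ]
R3 := R3 − R1
  [ 1  -4  -1/4  0  -9/2 ]
  [ 0   0   1/4  0   1/2 ]
  [ 0   0  -3/4  1  -5/2 ]
R2 := 4·R2
  [ 1  -4  -1/4  0  -9/2 ]
  [ 0   0     1  0     2 ]
  [ 0   0  -3/4  1  -5/2 ]
R3 := R3 + 3/4·R2
  [ 1  -4  -1/4  0  -9/2 ]
  [ 0   0     1  0     2 ]
  [ 0   0     0  1    -1 ]
R1 := R1 + 1/4·R2
  [ 1  -4  0  0  -4 ]
  [ 0   0  1  0   2 ]
  [ 0   0  0  1  -1 ]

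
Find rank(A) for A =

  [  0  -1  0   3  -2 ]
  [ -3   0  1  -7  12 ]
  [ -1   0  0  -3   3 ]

ρ1 ↔ ρ2
  [ -3   0  1  -7  12 ]
  [  0  -1  0   3  -2 ]
  [ -1   0  0  -3   3 ]
ρ1 ← -1/3·ρ1
  [  1   0  -1/3  7/3  -4 ]
  [  0  -1     0    3  -2 ]
  [ -1   0     0   -3   3 ]
ρ3 ← ρ3 + ρ1
  [ 1   0  -1/3   7/3  -4 ]
  [ 0  -1     0     3  -2 ]
  [ 0   0  -1/3  -2/3  -1 ]
ρ2 ← -1·ρ2
  [ 1  0  -1/3   7/3  -4 ]
  [ 0  1     0    -3   2 ]
  [ 0  0  -1/3  -2/3  -1 ]
ρ3 ← -3·ρ3
  [ 1  0  -1/3  7/3  -4 ]
  [ 0  1     0   -3   2 ]
  [ 0  0     1    2   3 ]
ρ1 ← ρ1 + 1/3·ρ3
  [ 1  0  0   3  -3 ]
  [ 0  1  0  -3   2 ]
  [ 0  0  1   2   3 ]
The reduced form has 3 nonzero rows.

rank = 3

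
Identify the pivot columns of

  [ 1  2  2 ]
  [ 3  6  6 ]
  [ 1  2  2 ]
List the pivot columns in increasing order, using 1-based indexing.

ρ2 → ρ2 − 3·ρ1
  [ 1  2  2 ]
  [ 0  0  0 ]
  [ 1  2  2 ]
ρ3 → ρ3 − ρ1
  [ 1  2  2 ]
  [ 0  0  0 ]
  [ 0  0  0 ]
Pivot columns are the columns containing a leading 1.

1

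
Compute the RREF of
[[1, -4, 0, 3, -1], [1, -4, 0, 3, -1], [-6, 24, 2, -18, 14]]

[[1, -4, 0, 3, -1], [0, 0, 1, 0, 4], [0, 0, 0, 0, 0]]

Subtract r1 from r2.
  [  1  -4  0    3  -1 ]
  [  0   0  0    0   0 ]
  [ -6  24  2  -18  14 ]
Add 6 times r1 to r3.
  [ 1  -4  0  3  -1 ]
  [ 0   0  0  0   0 ]
  [ 0   0  2  0   8 ]
Swap r2 and r3.
  [ 1  -4  0  3  -1 ]
  [ 0   0  2  0   8 ]
  [ 0   0  0  0   0 ]
Multiply r2 by 1/2.
  [ 1  -4  0  3  -1 ]
  [ 0   0  1  0   4 ]
  [ 0   0  0  0   0 ]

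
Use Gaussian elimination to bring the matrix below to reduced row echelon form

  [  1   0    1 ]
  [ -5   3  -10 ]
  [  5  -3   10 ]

[[1, 0, 1], [0, 1, -5/3], [0, 0, 0]]

ρ2 := ρ2 + 5·ρ1
ρ3 := ρ3 − 5·ρ1
ρ2 := 1/3·ρ2
ρ3 := ρ3 + 3·ρ2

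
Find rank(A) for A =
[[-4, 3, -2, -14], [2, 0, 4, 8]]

R1 → -1/4·R1
  [ 1  -3/4  1/2  7/2 ]
  [ 2     0    4    8 ]
R2 → R2 − 2·R1
  [ 1  -3/4  1/2  7/2 ]
  [ 0   3/2    3    1 ]
R2 → 2/3·R2
  [ 1  -3/4  1/2  7/2 ]
  [ 0     1    2  2/3 ]
R1 → R1 + 3/4·R2
  [ 1  0  2    4 ]
  [ 0  1  2  2/3 ]
The reduced form has 2 nonzero rows.

rank = 2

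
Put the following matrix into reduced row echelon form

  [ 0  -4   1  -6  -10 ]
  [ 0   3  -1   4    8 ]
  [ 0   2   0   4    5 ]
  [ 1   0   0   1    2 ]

R1 <=> R4
R2 := 1/3·R2
R3 := R3 − 2·R2
R4 := R4 + 4·R2
R3 := 3/2·R3
R4 := R4 + 1/3·R3
R4 := 2·R4
R3 := R3 + 1/2·R4
R2 := R2 − 8/3·R4
R1 := R1 − 2·R4
R2 := R2 + 1/3·R3

[[1, 0, 0, 1, 0], [0, 1, 0, 2, 0], [0, 0, 1, 2, 0], [0, 0, 0, 0, 1]]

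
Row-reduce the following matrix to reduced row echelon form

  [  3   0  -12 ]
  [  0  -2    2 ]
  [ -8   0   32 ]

[[1, 0, -4], [0, 1, -1], [0, 0, 0]]

Multiply r1 by 1/3.
Add 8 times r1 to r3.
Multiply r2 by -1/2.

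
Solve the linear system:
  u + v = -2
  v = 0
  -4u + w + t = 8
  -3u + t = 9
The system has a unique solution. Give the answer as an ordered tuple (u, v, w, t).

Form the augmented matrix and row-reduce:
  [  1  1  0  0  |  -2 ]
  [  0  1  0  0  |   0 ]
  [ -4  0  1  1  |   8 ]
  [ -3  0  0  1  |   9 ]
Add 4 times r1 to r3.
Add 3 times r1 to r4.
Subtract 4 times r2 from r3.
Subtract 3 times r2 from r4.
Subtract r4 from r3.
Subtract r2 from r1.
Reading off the last column: u = -2, v = 0, w = -3, t = 3.

(-2, 0, -3, 3)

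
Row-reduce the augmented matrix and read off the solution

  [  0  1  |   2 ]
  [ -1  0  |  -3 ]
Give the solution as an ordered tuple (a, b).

Swap ρ1 and ρ2.
  [ -1  0  |  -3 ]
  [  0  1  |   2 ]
Multiply ρ1 by -1.
  [ 1  0  |  3 ]
  [ 0  1  |  2 ]
Reading off the last column: a = 3, b = 2.

(3, 2)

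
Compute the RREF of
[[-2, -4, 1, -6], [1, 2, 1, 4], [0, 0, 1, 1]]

R1 := -1/2·R1
  [ 1  2  -1/2  3 ]
  [ 1  2     1  4 ]
  [ 0  0     1  1 ]
R2 := R2 − R1
  [ 1  2  -1/2  3 ]
  [ 0  0   3/2  1 ]
  [ 0  0     1  1 ]
R2 := 2/3·R2
  [ 1  2  -1/2    3 ]
  [ 0  0     1  2/3 ]
  [ 0  0     1    1 ]
R3 := R3 − R2
  [ 1  2  -1/2    3 ]
  [ 0  0     1  2/3 ]
  [ 0  0     0  1/3 ]
R3 := 3·R3
  [ 1  2  -1/2    3 ]
  [ 0  0     1  2/3 ]
  [ 0  0     0    1 ]
R2 := R2 − 2/3·R3
  [ 1  2  -1/2  3 ]
  [ 0  0     1  0 ]
  [ 0  0     0  1 ]
R1 := R1 − 3·R3
  [ 1  2  -1/2  0 ]
  [ 0  0     1  0 ]
  [ 0  0     0  1 ]
R1 := R1 + 1/2·R2
  [ 1  2  0  0 ]
  [ 0  0  1  0 ]
  [ 0  0  0  1 ]

[[1, 2, 0, 0], [0, 0, 1, 0], [0, 0, 0, 1]]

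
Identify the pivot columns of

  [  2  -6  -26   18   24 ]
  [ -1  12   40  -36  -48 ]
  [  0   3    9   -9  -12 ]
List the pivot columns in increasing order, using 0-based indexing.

Multiply R1 by 1/2.
  [  1  -3  -13    9   12 ]
  [ -1  12   40  -36  -48 ]
  [  0   3    9   -9  -12 ]
Add R1 to R2.
  [ 1  -3  -13    9   12 ]
  [ 0   9   27  -27  -36 ]
  [ 0   3    9   -9  -12 ]
Multiply R2 by 1/9.
  [ 1  -3  -13   9   12 ]
  [ 0   1    3  -3   -4 ]
  [ 0   3    9  -9  -12 ]
Subtract 3 times R2 from R3.
  [ 1  -3  -13   9  12 ]
  [ 0   1    3  -3  -4 ]
  [ 0   0    0   0   0 ]
Add 3 times R2 to R1.
  [ 1  0  -4   0   0 ]
  [ 0  1   3  -3  -4 ]
  [ 0  0   0   0   0 ]
Pivot columns are the columns containing a leading 1.

0, 1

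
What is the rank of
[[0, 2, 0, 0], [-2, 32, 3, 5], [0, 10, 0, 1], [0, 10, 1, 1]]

ρ1 <=> ρ2
  [ -2  32  3  5 ]
  [  0   2  0  0 ]
  [  0  10  0  1 ]
  [  0  10  1  1 ]
ρ1 -> -1/2·ρ1
  [ 1  -16  -3/2  -5/2 ]
  [ 0    2     0     0 ]
  [ 0   10     0     1 ]
  [ 0   10     1     1 ]
ρ2 -> 1/2·ρ2
  [ 1  -16  -3/2  -5/2 ]
  [ 0    1     0     0 ]
  [ 0   10     0     1 ]
  [ 0   10     1     1 ]
ρ3 -> ρ3 − 10·ρ2
  [ 1  -16  -3/2  -5/2 ]
  [ 0    1     0     0 ]
  [ 0    0     0     1 ]
  [ 0   10     1     1 ]
ρ4 -> ρ4 − 10·ρ2
  [ 1  -16  -3/2  -5/2 ]
  [ 0    1     0     0 ]
  [ 0    0     0     1 ]
  [ 0    0     1     1 ]
ρ3 <=> ρ4
  [ 1  -16  -3/2  -5/2 ]
  [ 0    1     0     0 ]
  [ 0    0     1     1 ]
  [ 0    0     0     1 ]
ρ3 -> ρ3 − ρ4
  [ 1  -16  -3/2  -5/2 ]
  [ 0    1     0     0 ]
  [ 0    0     1     0 ]
  [ 0    0     0     1 ]
ρ1 -> ρ1 + 5/2·ρ4
  [ 1  -16  -3/2  0 ]
  [ 0    1     0  0 ]
  [ 0    0     1  0 ]
  [ 0    0     0  1 ]
ρ1 -> ρ1 + 3/2·ρ3
  [ 1  -16  0  0 ]
  [ 0    1  0  0 ]
  [ 0    0  1  0 ]
  [ 0    0  0  1 ]
ρ1 -> ρ1 + 16·ρ2
  [ 1  0  0  0 ]
  [ 0  1  0  0 ]
  [ 0  0  1  0 ]
  [ 0  0  0  1 ]
The reduced form has 4 nonzero rows.

rank = 4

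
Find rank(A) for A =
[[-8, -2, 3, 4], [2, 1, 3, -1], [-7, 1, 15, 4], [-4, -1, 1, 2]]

R1 ← -1/8·R1
  [  1  1/4  -3/8  -1/2 ]
  [  2    1     3    -1 ]
  [ -7    1    15     4 ]
  [ -4   -1     1     2 ]
R2 ← R2 − 2·R1
  [  1  1/4  -3/8  -1/2 ]
  [  0  1/2  15/4     0 ]
  [ -7    1    15     4 ]
  [ -4   -1     1     2 ]
R3 ← R3 + 7·R1
  [  1   1/4  -3/8  -1/2 ]
  [  0   1/2  15/4     0 ]
  [  0  11/4  99/8   1/2 ]
  [ -4    -1     1     2 ]
R4 ← R4 + 4·R1
  [ 1   1/4  -3/8  -1/2 ]
  [ 0   1/2  15/4     0 ]
  [ 0  11/4  99/8   1/2 ]
  [ 0     0  -1/2     0 ]
R2 ← 2·R2
  [ 1   1/4  -3/8  -1/2 ]
  [ 0     1  15/2     0 ]
  [ 0  11/4  99/8   1/2 ]
  [ 0     0  -1/2     0 ]
R3 ← R3 − 11/4·R2
  [ 1  1/4   -3/8  -1/2 ]
  [ 0    1   15/2     0 ]
  [ 0    0  -33/4   1/2 ]
  [ 0    0   -1/2     0 ]
R3 ← -4/33·R3
  [ 1  1/4  -3/8   -1/2 ]
  [ 0    1  15/2      0 ]
  [ 0    0     1  -2/33 ]
  [ 0    0  -1/2      0 ]
R4 ← R4 + 1/2·R3
  [ 1  1/4  -3/8   -1/2 ]
  [ 0    1  15/2      0 ]
  [ 0    0     1  -2/33 ]
  [ 0    0     0  -1/33 ]
R4 ← -33·R4
  [ 1  1/4  -3/8   -1/2 ]
  [ 0    1  15/2      0 ]
  [ 0    0     1  -2/33 ]
  [ 0    0     0      1 ]
R3 ← R3 + 2/33·R4
  [ 1  1/4  -3/8  -1/2 ]
  [ 0    1  15/2     0 ]
  [ 0    0     1     0 ]
  [ 0    0     0     1 ]
R1 ← R1 + 1/2·R4
  [ 1  1/4  -3/8  0 ]
  [ 0    1  15/2  0 ]
  [ 0    0     1  0 ]
  [ 0    0     0  1 ]
R2 ← R2 − 15/2·R3
  [ 1  1/4  -3/8  0 ]
  [ 0    1     0  0 ]
  [ 0    0     1  0 ]
  [ 0    0     0  1 ]
R1 ← R1 + 3/8·R3
  [ 1  1/4  0  0 ]
  [ 0    1  0  0 ]
  [ 0    0  1  0 ]
  [ 0    0  0  1 ]
R1 ← R1 − 1/4·R2
  [ 1  0  0  0 ]
  [ 0  1  0  0 ]
  [ 0  0  1  0 ]
  [ 0  0  0  1 ]
The reduced form has 4 nonzero rows.

rank = 4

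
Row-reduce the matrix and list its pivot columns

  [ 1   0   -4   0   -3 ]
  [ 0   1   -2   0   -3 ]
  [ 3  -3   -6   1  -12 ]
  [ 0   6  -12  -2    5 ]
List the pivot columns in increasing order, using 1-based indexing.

1, 2, 4, 5

R3 -> R3 − 3·R1
  [ 1   0   -4   0  -3 ]
  [ 0   1   -2   0  -3 ]
  [ 0  -3    6   1  -3 ]
  [ 0   6  -12  -2   5 ]
R3 -> R3 + 3·R2
  [ 1  0   -4   0   -3 ]
  [ 0  1   -2   0   -3 ]
  [ 0  0    0   1  -12 ]
  [ 0  6  -12  -2    5 ]
R4 -> R4 − 6·R2
  [ 1  0  -4   0   -3 ]
  [ 0  1  -2   0   -3 ]
  [ 0  0   0   1  -12 ]
  [ 0  0   0  -2   23 ]
R4 -> R4 + 2·R3
  [ 1  0  -4  0   -3 ]
  [ 0  1  -2  0   -3 ]
  [ 0  0   0  1  -12 ]
  [ 0  0   0  0   -1 ]
R4 -> -1·R4
  [ 1  0  -4  0   -3 ]
  [ 0  1  -2  0   -3 ]
  [ 0  0   0  1  -12 ]
  [ 0  0   0  0    1 ]
R3 -> R3 + 12·R4
  [ 1  0  -4  0  -3 ]
  [ 0  1  -2  0  -3 ]
  [ 0  0   0  1   0 ]
  [ 0  0   0  0   1 ]
R2 -> R2 + 3·R4
  [ 1  0  -4  0  -3 ]
  [ 0  1  -2  0   0 ]
  [ 0  0   0  1   0 ]
  [ 0  0   0  0   1 ]
R1 -> R1 + 3·R4
  [ 1  0  -4  0  0 ]
  [ 0  1  -2  0  0 ]
  [ 0  0   0  1  0 ]
  [ 0  0   0  0  1 ]
Pivot columns are the columns containing a leading 1.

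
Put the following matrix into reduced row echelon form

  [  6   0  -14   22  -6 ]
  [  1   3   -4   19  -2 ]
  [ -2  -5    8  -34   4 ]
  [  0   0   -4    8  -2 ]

[[1, 0, 0, -1, 0], [0, 1, 0, 4, 0], [0, 0, 1, -2, 0], [0, 0, 0, 0, 1]]

Multiply ρ1 by 1/6.
  [  1   0  -7/3  11/3  -1 ]
  [  1   3    -4    19  -2 ]
  [ -2  -5     8   -34   4 ]
  [  0   0    -4     8  -2 ]
Subtract ρ1 from ρ2.
  [  1   0  -7/3  11/3  -1 ]
  [  0   3  -5/3  46/3  -1 ]
  [ -2  -5     8   -34   4 ]
  [  0   0    -4     8  -2 ]
Add 2 times ρ1 to ρ3.
  [ 1   0  -7/3   11/3  -1 ]
  [ 0   3  -5/3   46/3  -1 ]
  [ 0  -5  10/3  -80/3   2 ]
  [ 0   0    -4      8  -2 ]
Multiply ρ2 by 1/3.
  [ 1   0  -7/3   11/3    -1 ]
  [ 0   1  -5/9   46/9  -1/3 ]
  [ 0  -5  10/3  -80/3     2 ]
  [ 0   0    -4      8    -2 ]
Add 5 times ρ2 to ρ3.
  [ 1  0  -7/3   11/3    -1 ]
  [ 0  1  -5/9   46/9  -1/3 ]
  [ 0  0   5/9  -10/9   1/3 ]
  [ 0  0    -4      8    -2 ]
Multiply ρ3 by 9/5.
  [ 1  0  -7/3  11/3    -1 ]
  [ 0  1  -5/9  46/9  -1/3 ]
  [ 0  0     1    -2   3/5 ]
  [ 0  0    -4     8    -2 ]
Add 4 times ρ3 to ρ4.
  [ 1  0  -7/3  11/3    -1 ]
  [ 0  1  -5/9  46/9  -1/3 ]
  [ 0  0     1    -2   3/5 ]
  [ 0  0     0     0   2/5 ]
Multiply ρ4 by 5/2.
  [ 1  0  -7/3  11/3    -1 ]
  [ 0  1  -5/9  46/9  -1/3 ]
  [ 0  0     1    -2   3/5 ]
  [ 0  0     0     0     1 ]
Subtract 3/5 times ρ4 from ρ3.
  [ 1  0  -7/3  11/3    -1 ]
  [ 0  1  -5/9  46/9  -1/3 ]
  [ 0  0     1    -2     0 ]
  [ 0  0     0     0     1 ]
Add 1/3 times ρ4 to ρ2.
  [ 1  0  -7/3  11/3  -1 ]
  [ 0  1  -5/9  46/9   0 ]
  [ 0  0     1    -2   0 ]
  [ 0  0     0     0   1 ]
Add ρ4 to ρ1.
  [ 1  0  -7/3  11/3  0 ]
  [ 0  1  -5/9  46/9  0 ]
  [ 0  0     1    -2  0 ]
  [ 0  0     0     0  1 ]
Add 5/9 times ρ3 to ρ2.
  [ 1  0  -7/3  11/3  0 ]
  [ 0  1     0     4  0 ]
  [ 0  0     1    -2  0 ]
  [ 0  0     0     0  1 ]
Add 7/3 times ρ3 to ρ1.
  [ 1  0  0  -1  0 ]
  [ 0  1  0   4  0 ]
  [ 0  0  1  -2  0 ]
  [ 0  0  0   0  1 ]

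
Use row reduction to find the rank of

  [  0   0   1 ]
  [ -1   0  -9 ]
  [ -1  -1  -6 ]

ρ1 <=> ρ2
  [ -1   0  -9 ]
  [  0   0   1 ]
  [ -1  -1  -6 ]
ρ1 := -1·ρ1
  [  1   0   9 ]
  [  0   0   1 ]
  [ -1  -1  -6 ]
ρ3 := ρ3 + ρ1
  [ 1   0  9 ]
  [ 0   0  1 ]
  [ 0  -1  3 ]
ρ2 <=> ρ3
  [ 1   0  9 ]
  [ 0  -1  3 ]
  [ 0   0  1 ]
ρ2 := -1·ρ2
  [ 1  0   9 ]
  [ 0  1  -3 ]
  [ 0  0   1 ]
ρ2 := ρ2 + 3·ρ3
  [ 1  0  9 ]
  [ 0  1  0 ]
  [ 0  0  1 ]
ρ1 := ρ1 − 9·ρ3
  [ 1  0  0 ]
  [ 0  1  0 ]
  [ 0  0  1 ]
The reduced form has 3 nonzero rows.

rank = 3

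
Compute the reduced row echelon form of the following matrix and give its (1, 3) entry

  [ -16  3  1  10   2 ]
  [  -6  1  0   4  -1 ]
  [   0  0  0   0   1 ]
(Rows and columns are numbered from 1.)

1/2

Multiply R1 by -1/16.
  [  1  -3/16  -1/16  -5/8  -1/8 ]
  [ -6      1      0     4    -1 ]
  [  0      0      0     0     1 ]
Add 6 times R1 to R2.
  [ 1  -3/16  -1/16  -5/8  -1/8 ]
  [ 0   -1/8   -3/8   1/4  -7/4 ]
  [ 0      0      0     0     1 ]
Multiply R2 by -8.
  [ 1  -3/16  -1/16  -5/8  -1/8 ]
  [ 0      1      3    -2    14 ]
  [ 0      0      0     0     1 ]
Subtract 14 times R3 from R2.
  [ 1  -3/16  -1/16  -5/8  -1/8 ]
  [ 0      1      3    -2     0 ]
  [ 0      0      0     0     1 ]
Add 1/8 times R3 to R1.
  [ 1  -3/16  -1/16  -5/8  0 ]
  [ 0      1      3    -2  0 ]
  [ 0      0      0     0  1 ]
Add 3/16 times R2 to R1.
  [ 1  0  1/2  -1  0 ]
  [ 0  1    3  -2  0 ]
  [ 0  0    0   0  1 ]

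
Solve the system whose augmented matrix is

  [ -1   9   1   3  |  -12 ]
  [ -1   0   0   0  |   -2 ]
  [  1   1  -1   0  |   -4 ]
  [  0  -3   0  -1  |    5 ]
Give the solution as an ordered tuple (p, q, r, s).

(2, -1, 5, -2)

R1 → -1·R1
  [  1  -9  -1  -3  |  12 ]
  [ -1   0   0   0  |  -2 ]
  [  1   1  -1   0  |  -4 ]
  [  0  -3   0  -1  |   5 ]
R2 → R2 + R1
  [ 1  -9  -1  -3  |  12 ]
  [ 0  -9  -1  -3  |  10 ]
  [ 1   1  -1   0  |  -4 ]
  [ 0  -3   0  -1  |   5 ]
R3 → R3 − R1
  [ 1  -9  -1  -3  |   12 ]
  [ 0  -9  -1  -3  |   10 ]
  [ 0  10   0   3  |  -16 ]
  [ 0  -3   0  -1  |    5 ]
R2 → -1/9·R2
  [ 1  -9   -1   -3  |     12 ]
  [ 0   1  1/9  1/3  |  -10/9 ]
  [ 0  10    0    3  |    -16 ]
  [ 0  -3    0   -1  |      5 ]
R3 → R3 − 10·R2
  [ 1  -9     -1    -3  |     12 ]
  [ 0   1    1/9   1/3  |  -10/9 ]
  [ 0   0  -10/9  -1/3  |  -44/9 ]
  [ 0  -3      0    -1  |      5 ]
R4 → R4 + 3·R2
  [ 1  -9     -1    -3  |     12 ]
  [ 0   1    1/9   1/3  |  -10/9 ]
  [ 0   0  -10/9  -1/3  |  -44/9 ]
  [ 0   0    1/3     0  |    5/3 ]
R3 → -9/10·R3
  [ 1  -9   -1    -3  |     12 ]
  [ 0   1  1/9   1/3  |  -10/9 ]
  [ 0   0    1  3/10  |   22/5 ]
  [ 0   0  1/3     0  |    5/3 ]
R4 → R4 − 1/3·R3
  [ 1  -9   -1     -3  |     12 ]
  [ 0   1  1/9    1/3  |  -10/9 ]
  [ 0   0    1   3/10  |   22/5 ]
  [ 0   0    0  -1/10  |    1/5 ]
R4 → -10·R4
  [ 1  -9   -1    -3  |     12 ]
  [ 0   1  1/9   1/3  |  -10/9 ]
  [ 0   0    1  3/10  |   22/5 ]
  [ 0   0    0     1  |     -2 ]
R3 → R3 − 3/10·R4
  [ 1  -9   -1   -3  |     12 ]
  [ 0   1  1/9  1/3  |  -10/9 ]
  [ 0   0    1    0  |      5 ]
  [ 0   0    0    1  |     -2 ]
R2 → R2 − 1/3·R4
  [ 1  -9   -1  -3  |    12 ]
  [ 0   1  1/9   0  |  -4/9 ]
  [ 0   0    1   0  |     5 ]
  [ 0   0    0   1  |    -2 ]
R1 → R1 + 3·R4
  [ 1  -9   -1  0  |     6 ]
  [ 0   1  1/9  0  |  -4/9 ]
  [ 0   0    1  0  |     5 ]
  [ 0   0    0  1  |    -2 ]
R2 → R2 − 1/9·R3
  [ 1  -9  -1  0  |   6 ]
  [ 0   1   0  0  |  -1 ]
  [ 0   0   1  0  |   5 ]
  [ 0   0   0  1  |  -2 ]
R1 → R1 + R3
  [ 1  -9  0  0  |  11 ]
  [ 0   1  0  0  |  -1 ]
  [ 0   0  1  0  |   5 ]
  [ 0   0  0  1  |  -2 ]
R1 → R1 + 9·R2
  [ 1  0  0  0  |   2 ]
  [ 0  1  0  0  |  -1 ]
  [ 0  0  1  0  |   5 ]
  [ 0  0  0  1  |  -2 ]
Reading off the last column: p = 2, q = -1, r = 5, s = -2.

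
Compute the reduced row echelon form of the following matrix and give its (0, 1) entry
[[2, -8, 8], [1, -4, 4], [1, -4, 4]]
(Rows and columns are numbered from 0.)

-4

Multiply r1 by 1/2.
  [ 1  -4  4 ]
  [ 1  -4  4 ]
  [ 1  -4  4 ]
Subtract r1 from r2.
  [ 1  -4  4 ]
  [ 0   0  0 ]
  [ 1  -4  4 ]
Subtract r1 from r3.
  [ 1  -4  4 ]
  [ 0   0  0 ]
  [ 0   0  0 ]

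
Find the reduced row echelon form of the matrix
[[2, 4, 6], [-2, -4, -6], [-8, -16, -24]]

[[1, 2, 3], [0, 0, 0], [0, 0, 0]]

ρ1 → 1/2·ρ1
  [  1    2    3 ]
  [ -2   -4   -6 ]
  [ -8  -16  -24 ]
ρ2 → ρ2 + 2·ρ1
  [  1    2    3 ]
  [  0    0    0 ]
  [ -8  -16  -24 ]
ρ3 → ρ3 + 8·ρ1
  [ 1  2  3 ]
  [ 0  0  0 ]
  [ 0  0  0 ]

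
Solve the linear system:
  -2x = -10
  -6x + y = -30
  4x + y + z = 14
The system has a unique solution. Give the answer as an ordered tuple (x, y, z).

Form the augmented matrix and row-reduce:
  [ -2  0  0  |  -10 ]
  [ -6  1  0  |  -30 ]
  [  4  1  1  |   14 ]
Multiply r1 by -1/2.
  [  1  0  0  |    5 ]
  [ -6  1  0  |  -30 ]
  [  4  1  1  |   14 ]
Add 6 times r1 to r2.
  [ 1  0  0  |   5 ]
  [ 0  1  0  |   0 ]
  [ 4  1  1  |  14 ]
Subtract 4 times r1 from r3.
  [ 1  0  0  |   5 ]
  [ 0  1  0  |   0 ]
  [ 0  1  1  |  -6 ]
Subtract r2 from r3.
  [ 1  0  0  |   5 ]
  [ 0  1  0  |   0 ]
  [ 0  0  1  |  -6 ]
Reading off the last column: x = 5, y = 0, z = -6.

(5, 0, -6)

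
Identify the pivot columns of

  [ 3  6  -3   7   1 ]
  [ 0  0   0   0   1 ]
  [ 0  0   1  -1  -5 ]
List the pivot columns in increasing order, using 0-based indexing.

0, 2, 4

ρ1 → 1/3·ρ1
ρ2 ↔ ρ3
ρ2 → ρ2 + 5·ρ3
ρ1 → ρ1 − 1/3·ρ3
ρ1 → ρ1 + ρ2
Pivot columns are the columns containing a leading 1.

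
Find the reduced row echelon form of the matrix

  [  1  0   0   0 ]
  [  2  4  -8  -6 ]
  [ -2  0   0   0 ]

[[1, 0, 0, 0], [0, 1, -2, -3/2], [0, 0, 0, 0]]

r2 ← r2 − 2·r1
  [  1  0   0   0 ]
  [  0  4  -8  -6 ]
  [ -2  0   0   0 ]
r3 ← r3 + 2·r1
  [ 1  0   0   0 ]
  [ 0  4  -8  -6 ]
  [ 0  0   0   0 ]
r2 ← 1/4·r2
  [ 1  0   0     0 ]
  [ 0  1  -2  -3/2 ]
  [ 0  0   0     0 ]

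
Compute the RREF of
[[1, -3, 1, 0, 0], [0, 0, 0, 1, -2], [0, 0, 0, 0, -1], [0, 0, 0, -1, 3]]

[[1, -3, 1, 0, 0], [0, 0, 0, 1, 0], [0, 0, 0, 0, 1], [0, 0, 0, 0, 0]]

r4 → r4 + r2
  [ 1  -3  1  0   0 ]
  [ 0   0  0  1  -2 ]
  [ 0   0  0  0  -1 ]
  [ 0   0  0  0   1 ]
r3 → -1·r3
  [ 1  -3  1  0   0 ]
  [ 0   0  0  1  -2 ]
  [ 0   0  0  0   1 ]
  [ 0   0  0  0   1 ]
r4 → r4 − r3
  [ 1  -3  1  0   0 ]
  [ 0   0  0  1  -2 ]
  [ 0   0  0  0   1 ]
  [ 0   0  0  0   0 ]
r2 → r2 + 2·r3
  [ 1  -3  1  0  0 ]
  [ 0   0  0  1  0 ]
  [ 0   0  0  0  1 ]
  [ 0   0  0  0  0 ]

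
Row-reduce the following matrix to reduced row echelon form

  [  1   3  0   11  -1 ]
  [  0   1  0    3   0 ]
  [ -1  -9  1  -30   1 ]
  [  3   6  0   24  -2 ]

[[1, 0, 0, 2, 0], [0, 1, 0, 3, 0], [0, 0, 1, -1, 0], [0, 0, 0, 0, 1]]

r3 := r3 + r1
  [ 1   3  0   11  -1 ]
  [ 0   1  0    3   0 ]
  [ 0  -6  1  -19   0 ]
  [ 3   6  0   24  -2 ]
r4 := r4 − 3·r1
  [ 1   3  0   11  -1 ]
  [ 0   1  0    3   0 ]
  [ 0  -6  1  -19   0 ]
  [ 0  -3  0   -9   1 ]
r3 := r3 + 6·r2
  [ 1   3  0  11  -1 ]
  [ 0   1  0   3   0 ]
  [ 0   0  1  -1   0 ]
  [ 0  -3  0  -9   1 ]
r4 := r4 + 3·r2
  [ 1  3  0  11  -1 ]
  [ 0  1  0   3   0 ]
  [ 0  0  1  -1   0 ]
  [ 0  0  0   0   1 ]
r1 := r1 + r4
  [ 1  3  0  11  0 ]
  [ 0  1  0   3  0 ]
  [ 0  0  1  -1  0 ]
  [ 0  0  0   0  1 ]
r1 := r1 − 3·r2
  [ 1  0  0   2  0 ]
  [ 0  1  0   3  0 ]
  [ 0  0  1  -1  0 ]
  [ 0  0  0   0  1 ]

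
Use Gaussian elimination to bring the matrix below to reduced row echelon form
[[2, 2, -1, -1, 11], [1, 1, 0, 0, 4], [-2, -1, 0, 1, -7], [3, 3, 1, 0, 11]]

[[1, 0, 0, 0, 1], [0, 1, 0, 0, 3], [0, 0, 1, 0, -1], [0, 0, 0, 1, -2]]

ρ1 → 1/2·ρ1
  [  1   1  -1/2  -1/2  11/2 ]
  [  1   1     0     0     4 ]
  [ -2  -1     0     1    -7 ]
  [  3   3     1     0    11 ]
ρ2 → ρ2 − ρ1
  [  1   1  -1/2  -1/2  11/2 ]
  [  0   0   1/2   1/2  -3/2 ]
  [ -2  -1     0     1    -7 ]
  [  3   3     1     0    11 ]
ρ3 → ρ3 + 2·ρ1
  [ 1  1  -1/2  -1/2  11/2 ]
  [ 0  0   1/2   1/2  -3/2 ]
  [ 0  1    -1     0     4 ]
  [ 3  3     1     0    11 ]
ρ4 → ρ4 − 3·ρ1
  [ 1  1  -1/2  -1/2   11/2 ]
  [ 0  0   1/2   1/2   -3/2 ]
  [ 0  1    -1     0      4 ]
  [ 0  0   5/2   3/2  -11/2 ]
ρ2 <=> ρ3
  [ 1  1  -1/2  -1/2   11/2 ]
  [ 0  1    -1     0      4 ]
  [ 0  0   1/2   1/2   -3/2 ]
  [ 0  0   5/2   3/2  -11/2 ]
ρ3 → 2·ρ3
  [ 1  1  -1/2  -1/2   11/2 ]
  [ 0  1    -1     0      4 ]
  [ 0  0     1     1     -3 ]
  [ 0  0   5/2   3/2  -11/2 ]
ρ4 → ρ4 − 5/2·ρ3
  [ 1  1  -1/2  -1/2  11/2 ]
  [ 0  1    -1     0     4 ]
  [ 0  0     1     1    -3 ]
  [ 0  0     0    -1     2 ]
ρ4 → -1·ρ4
  [ 1  1  -1/2  -1/2  11/2 ]
  [ 0  1    -1     0     4 ]
  [ 0  0     1     1    -3 ]
  [ 0  0     0     1    -2 ]
ρ3 → ρ3 − ρ4
  [ 1  1  -1/2  -1/2  11/2 ]
  [ 0  1    -1     0     4 ]
  [ 0  0     1     0    -1 ]
  [ 0  0     0     1    -2 ]
ρ1 → ρ1 + 1/2·ρ4
  [ 1  1  -1/2  0  9/2 ]
  [ 0  1    -1  0    4 ]
  [ 0  0     1  0   -1 ]
  [ 0  0     0  1   -2 ]
ρ2 → ρ2 + ρ3
  [ 1  1  -1/2  0  9/2 ]
  [ 0  1     0  0    3 ]
  [ 0  0     1  0   -1 ]
  [ 0  0     0  1   -2 ]
ρ1 → ρ1 + 1/2·ρ3
  [ 1  1  0  0   4 ]
  [ 0  1  0  0   3 ]
  [ 0  0  1  0  -1 ]
  [ 0  0  0  1  -2 ]
ρ1 → ρ1 − ρ2
  [ 1  0  0  0   1 ]
  [ 0  1  0  0   3 ]
  [ 0  0  1  0  -1 ]
  [ 0  0  0  1  -2 ]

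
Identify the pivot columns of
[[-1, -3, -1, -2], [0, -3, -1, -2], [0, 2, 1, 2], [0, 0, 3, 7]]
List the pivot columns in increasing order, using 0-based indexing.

0, 1, 2, 3

r1 := -1·r1
  [ 1   3   1   2 ]
  [ 0  -3  -1  -2 ]
  [ 0   2   1   2 ]
  [ 0   0   3   7 ]
r2 := -1/3·r2
  [ 1  3    1    2 ]
  [ 0  1  1/3  2/3 ]
  [ 0  2    1    2 ]
  [ 0  0    3    7 ]
r3 := r3 − 2·r2
  [ 1  3    1    2 ]
  [ 0  1  1/3  2/3 ]
  [ 0  0  1/3  2/3 ]
  [ 0  0    3    7 ]
r3 := 3·r3
  [ 1  3    1    2 ]
  [ 0  1  1/3  2/3 ]
  [ 0  0    1    2 ]
  [ 0  0    3    7 ]
r4 := r4 − 3·r3
  [ 1  3    1    2 ]
  [ 0  1  1/3  2/3 ]
  [ 0  0    1    2 ]
  [ 0  0    0    1 ]
r3 := r3 − 2·r4
  [ 1  3    1    2 ]
  [ 0  1  1/3  2/3 ]
  [ 0  0    1    0 ]
  [ 0  0    0    1 ]
r2 := r2 − 2/3·r4
  [ 1  3    1  2 ]
  [ 0  1  1/3  0 ]
  [ 0  0    1  0 ]
  [ 0  0    0  1 ]
r1 := r1 − 2·r4
  [ 1  3    1  0 ]
  [ 0  1  1/3  0 ]
  [ 0  0    1  0 ]
  [ 0  0    0  1 ]
r2 := r2 − 1/3·r3
  [ 1  3  1  0 ]
  [ 0  1  0  0 ]
  [ 0  0  1  0 ]
  [ 0  0  0  1 ]
r1 := r1 − r3
  [ 1  3  0  0 ]
  [ 0  1  0  0 ]
  [ 0  0  1  0 ]
  [ 0  0  0  1 ]
r1 := r1 − 3·r2
  [ 1  0  0  0 ]
  [ 0  1  0  0 ]
  [ 0  0  1  0 ]
  [ 0  0  0  1 ]
Pivot columns are the columns containing a leading 1.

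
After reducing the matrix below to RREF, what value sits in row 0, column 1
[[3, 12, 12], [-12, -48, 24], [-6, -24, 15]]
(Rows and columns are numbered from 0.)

4

ρ1 -> 1/3·ρ1
  [   1    4   4 ]
  [ -12  -48  24 ]
  [  -6  -24  15 ]
ρ2 -> ρ2 + 12·ρ1
  [  1    4   4 ]
  [  0    0  72 ]
  [ -6  -24  15 ]
ρ3 -> ρ3 + 6·ρ1
  [ 1  4   4 ]
  [ 0  0  72 ]
  [ 0  0  39 ]
ρ2 -> 1/72·ρ2
  [ 1  4   4 ]
  [ 0  0   1 ]
  [ 0  0  39 ]
ρ3 -> ρ3 − 39·ρ2
  [ 1  4  4 ]
  [ 0  0  1 ]
  [ 0  0  0 ]
ρ1 -> ρ1 − 4·ρ2
  [ 1  4  0 ]
  [ 0  0  1 ]
  [ 0  0  0 ]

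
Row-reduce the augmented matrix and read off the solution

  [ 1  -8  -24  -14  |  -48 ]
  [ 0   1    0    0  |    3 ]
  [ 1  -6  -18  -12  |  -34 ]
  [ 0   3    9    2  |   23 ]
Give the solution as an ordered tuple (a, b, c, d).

Subtract r1 from r3.
  [ 1  -8  -24  -14  |  -48 ]
  [ 0   1    0    0  |    3 ]
  [ 0   2    6    2  |   14 ]
  [ 0   3    9    2  |   23 ]
Subtract 2 times r2 from r3.
  [ 1  -8  -24  -14  |  -48 ]
  [ 0   1    0    0  |    3 ]
  [ 0   0    6    2  |    8 ]
  [ 0   3    9    2  |   23 ]
Subtract 3 times r2 from r4.
  [ 1  -8  -24  -14  |  -48 ]
  [ 0   1    0    0  |    3 ]
  [ 0   0    6    2  |    8 ]
  [ 0   0    9    2  |   14 ]
Multiply r3 by 1/6.
  [ 1  -8  -24  -14  |  -48 ]
  [ 0   1    0    0  |    3 ]
  [ 0   0    1  1/3  |  4/3 ]
  [ 0   0    9    2  |   14 ]
Subtract 9 times r3 from r4.
  [ 1  -8  -24  -14  |  -48 ]
  [ 0   1    0    0  |    3 ]
  [ 0   0    1  1/3  |  4/3 ]
  [ 0   0    0   -1  |    2 ]
Multiply r4 by -1.
  [ 1  -8  -24  -14  |  -48 ]
  [ 0   1    0    0  |    3 ]
  [ 0   0    1  1/3  |  4/3 ]
  [ 0   0    0    1  |   -2 ]
Subtract 1/3 times r4 from r3.
  [ 1  -8  -24  -14  |  -48 ]
  [ 0   1    0    0  |    3 ]
  [ 0   0    1    0  |    2 ]
  [ 0   0    0    1  |   -2 ]
Add 14 times r4 to r1.
  [ 1  -8  -24  0  |  -76 ]
  [ 0   1    0  0  |    3 ]
  [ 0   0    1  0  |    2 ]
  [ 0   0    0  1  |   -2 ]
Add 24 times r3 to r1.
  [ 1  -8  0  0  |  -28 ]
  [ 0   1  0  0  |    3 ]
  [ 0   0  1  0  |    2 ]
  [ 0   0  0  1  |   -2 ]
Add 8 times r2 to r1.
  [ 1  0  0  0  |  -4 ]
  [ 0  1  0  0  |   3 ]
  [ 0  0  1  0  |   2 ]
  [ 0  0  0  1  |  -2 ]
Reading off the last column: a = -4, b = 3, c = 2, d = -2.

(-4, 3, 2, -2)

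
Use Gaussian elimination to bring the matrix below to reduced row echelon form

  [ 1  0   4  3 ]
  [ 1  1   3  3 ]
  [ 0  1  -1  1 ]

[[1, 0, 4, 0], [0, 1, -1, 0], [0, 0, 0, 1]]

R2 -> R2 − R1
  [ 1  0   4  3 ]
  [ 0  1  -1  0 ]
  [ 0  1  -1  1 ]
R3 -> R3 − R2
  [ 1  0   4  3 ]
  [ 0  1  -1  0 ]
  [ 0  0   0  1 ]
R1 -> R1 − 3·R3
  [ 1  0   4  0 ]
  [ 0  1  -1  0 ]
  [ 0  0   0  1 ]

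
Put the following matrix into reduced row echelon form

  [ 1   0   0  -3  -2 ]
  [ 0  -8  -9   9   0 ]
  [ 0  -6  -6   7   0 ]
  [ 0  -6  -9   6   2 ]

ρ2 ← -1/8·ρ2
  [ 1   0    0    -3  -2 ]
  [ 0   1  9/8  -9/8   0 ]
  [ 0  -6   -6     7   0 ]
  [ 0  -6   -9     6   2 ]
ρ3 ← ρ3 + 6·ρ2
  [ 1   0    0    -3  -2 ]
  [ 0   1  9/8  -9/8   0 ]
  [ 0   0  3/4   1/4   0 ]
  [ 0  -6   -9     6   2 ]
ρ4 ← ρ4 + 6·ρ2
  [ 1  0     0    -3  -2 ]
  [ 0  1   9/8  -9/8   0 ]
  [ 0  0   3/4   1/4   0 ]
  [ 0  0  -9/4  -3/4   2 ]
ρ3 ← 4/3·ρ3
  [ 1  0     0    -3  -2 ]
  [ 0  1   9/8  -9/8   0 ]
  [ 0  0     1   1/3   0 ]
  [ 0  0  -9/4  -3/4   2 ]
ρ4 ← ρ4 + 9/4·ρ3
  [ 1  0    0    -3  -2 ]
  [ 0  1  9/8  -9/8   0 ]
  [ 0  0    1   1/3   0 ]
  [ 0  0    0     0   2 ]
ρ4 ← 1/2·ρ4
  [ 1  0    0    -3  -2 ]
  [ 0  1  9/8  -9/8   0 ]
  [ 0  0    1   1/3   0 ]
  [ 0  0    0     0   1 ]
ρ1 ← ρ1 + 2·ρ4
  [ 1  0    0    -3  0 ]
  [ 0  1  9/8  -9/8  0 ]
  [ 0  0    1   1/3  0 ]
  [ 0  0    0     0  1 ]
ρ2 ← ρ2 − 9/8·ρ3
  [ 1  0  0    -3  0 ]
  [ 0  1  0  -3/2  0 ]
  [ 0  0  1   1/3  0 ]
  [ 0  0  0     0  1 ]

[[1, 0, 0, -3, 0], [0, 1, 0, -3/2, 0], [0, 0, 1, 1/3, 0], [0, 0, 0, 0, 1]]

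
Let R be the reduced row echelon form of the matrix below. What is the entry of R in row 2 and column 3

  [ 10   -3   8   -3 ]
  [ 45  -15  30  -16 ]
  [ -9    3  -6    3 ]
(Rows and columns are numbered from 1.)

R1 := 1/10·R1
  [  1  -3/10  4/5  -3/10 ]
  [ 45    -15   30    -16 ]
  [ -9      3   -6      3 ]
R2 := R2 − 45·R1
  [  1  -3/10  4/5  -3/10 ]
  [  0   -3/2   -6   -5/2 ]
  [ -9      3   -6      3 ]
R3 := R3 + 9·R1
  [ 1  -3/10  4/5  -3/10 ]
  [ 0   -3/2   -6   -5/2 ]
  [ 0   3/10  6/5   3/10 ]
R2 := -2/3·R2
  [ 1  -3/10  4/5  -3/10 ]
  [ 0      1    4    5/3 ]
  [ 0   3/10  6/5   3/10 ]
R3 := R3 − 3/10·R2
  [ 1  -3/10  4/5  -3/10 ]
  [ 0      1    4    5/3 ]
  [ 0      0    0   -1/5 ]
R3 := -5·R3
  [ 1  -3/10  4/5  -3/10 ]
  [ 0      1    4    5/3 ]
  [ 0      0    0      1 ]
R2 := R2 − 5/3·R3
  [ 1  -3/10  4/5  -3/10 ]
  [ 0      1    4      0 ]
  [ 0      0    0      1 ]
R1 := R1 + 3/10·R3
  [ 1  -3/10  4/5  0 ]
  [ 0      1    4  0 ]
  [ 0      0    0  1 ]
R1 := R1 + 3/10·R2
  [ 1  0  2  0 ]
  [ 0  1  4  0 ]
  [ 0  0  0  1 ]

4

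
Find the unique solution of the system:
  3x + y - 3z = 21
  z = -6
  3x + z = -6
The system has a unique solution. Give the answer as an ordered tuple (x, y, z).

Form the augmented matrix and row-reduce:
  [ 3  1  -3  |  21 ]
  [ 0  0   1  |  -6 ]
  [ 3  0   1  |  -6 ]
ρ1 ← 1/3·ρ1
  [ 1  1/3  -1  |   7 ]
  [ 0    0   1  |  -6 ]
  [ 3    0   1  |  -6 ]
ρ3 ← ρ3 − 3·ρ1
  [ 1  1/3  -1  |    7 ]
  [ 0    0   1  |   -6 ]
  [ 0   -1   4  |  -27 ]
ρ2 ↔ ρ3
  [ 1  1/3  -1  |    7 ]
  [ 0   -1   4  |  -27 ]
  [ 0    0   1  |   -6 ]
ρ2 ← -1·ρ2
  [ 1  1/3  -1  |   7 ]
  [ 0    1  -4  |  27 ]
  [ 0    0   1  |  -6 ]
ρ2 ← ρ2 + 4·ρ3
  [ 1  1/3  -1  |   7 ]
  [ 0    1   0  |   3 ]
  [ 0    0   1  |  -6 ]
ρ1 ← ρ1 + ρ3
  [ 1  1/3  0  |   1 ]
  [ 0    1  0  |   3 ]
  [ 0    0  1  |  -6 ]
ρ1 ← ρ1 − 1/3·ρ2
  [ 1  0  0  |   0 ]
  [ 0  1  0  |   3 ]
  [ 0  0  1  |  -6 ]
Reading off the last column: x = 0, y = 3, z = -6.

(0, 3, -6)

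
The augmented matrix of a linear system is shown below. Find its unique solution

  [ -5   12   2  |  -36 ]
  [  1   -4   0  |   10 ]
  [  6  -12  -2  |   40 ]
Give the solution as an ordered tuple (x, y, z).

(4, -3/2, 1)

Multiply r1 by -1/5.
  [ 1  -12/5  -2/5  |  36/5 ]
  [ 1     -4     0  |    10 ]
  [ 6    -12    -2  |    40 ]
Subtract r1 from r2.
  [ 1  -12/5  -2/5  |  36/5 ]
  [ 0   -8/5   2/5  |  14/5 ]
  [ 6    -12    -2  |    40 ]
Subtract 6 times r1 from r3.
  [ 1  -12/5  -2/5  |   36/5 ]
  [ 0   -8/5   2/5  |   14/5 ]
  [ 0   12/5   2/5  |  -16/5 ]
Multiply r2 by -5/8.
  [ 1  -12/5  -2/5  |   36/5 ]
  [ 0      1  -1/4  |   -7/4 ]
  [ 0   12/5   2/5  |  -16/5 ]
Subtract 12/5 times r2 from r3.
  [ 1  -12/5  -2/5  |  36/5 ]
  [ 0      1  -1/4  |  -7/4 ]
  [ 0      0     1  |     1 ]
Add 1/4 times r3 to r2.
  [ 1  -12/5  -2/5  |  36/5 ]
  [ 0      1     0  |  -3/2 ]
  [ 0      0     1  |     1 ]
Add 2/5 times r3 to r1.
  [ 1  -12/5  0  |  38/5 ]
  [ 0      1  0  |  -3/2 ]
  [ 0      0  1  |     1 ]
Add 12/5 times r2 to r1.
  [ 1  0  0  |     4 ]
  [ 0  1  0  |  -3/2 ]
  [ 0  0  1  |     1 ]
Reading off the last column: x = 4, y = -3/2, z = 1.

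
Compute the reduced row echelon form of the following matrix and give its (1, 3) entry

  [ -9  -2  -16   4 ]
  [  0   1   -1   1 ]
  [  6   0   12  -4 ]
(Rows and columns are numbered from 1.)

Multiply r1 by -1/9.
Subtract 6 times r1 from r3.
Add 4/3 times r2 to r3.
Subtract 2/9 times r2 from r1.

2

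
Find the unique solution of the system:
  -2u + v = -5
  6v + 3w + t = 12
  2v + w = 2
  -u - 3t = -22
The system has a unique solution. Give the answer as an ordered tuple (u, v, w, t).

Form the augmented matrix and row-reduce:
  [ -2  1  0   0  |   -5 ]
  [  0  6  3   1  |   12 ]
  [  0  2  1   0  |    2 ]
  [ -1  0  0  -3  |  -22 ]
Multiply r1 by -1/2.
  [  1  -1/2  0   0  |  5/2 ]
  [  0     6  3   1  |   12 ]
  [  0     2  1   0  |    2 ]
  [ -1     0  0  -3  |  -22 ]
Add r1 to r4.
  [ 1  -1/2  0   0  |    5/2 ]
  [ 0     6  3   1  |     12 ]
  [ 0     2  1   0  |      2 ]
  [ 0  -1/2  0  -3  |  -39/2 ]
Multiply r2 by 1/6.
  [ 1  -1/2    0    0  |    5/2 ]
  [ 0     1  1/2  1/6  |      2 ]
  [ 0     2    1    0  |      2 ]
  [ 0  -1/2    0   -3  |  -39/2 ]
Subtract 2 times r2 from r3.
  [ 1  -1/2    0     0  |    5/2 ]
  [ 0     1  1/2   1/6  |      2 ]
  [ 0     0    0  -1/3  |     -2 ]
  [ 0  -1/2    0    -3  |  -39/2 ]
Add 1/2 times r2 to r4.
  [ 1  -1/2    0       0  |    5/2 ]
  [ 0     1  1/2     1/6  |      2 ]
  [ 0     0    0    -1/3  |     -2 ]
  [ 0     0  1/4  -35/12  |  -37/2 ]
Swap r3 and r4.
  [ 1  -1/2    0       0  |    5/2 ]
  [ 0     1  1/2     1/6  |      2 ]
  [ 0     0  1/4  -35/12  |  -37/2 ]
  [ 0     0    0    -1/3  |     -2 ]
Multiply r3 by 4.
  [ 1  -1/2    0      0  |  5/2 ]
  [ 0     1  1/2    1/6  |    2 ]
  [ 0     0    1  -35/3  |  -74 ]
  [ 0     0    0   -1/3  |   -2 ]
Multiply r4 by -3.
  [ 1  -1/2    0      0  |  5/2 ]
  [ 0     1  1/2    1/6  |    2 ]
  [ 0     0    1  -35/3  |  -74 ]
  [ 0     0    0      1  |    6 ]
Add 35/3 times r4 to r3.
  [ 1  -1/2    0    0  |  5/2 ]
  [ 0     1  1/2  1/6  |    2 ]
  [ 0     0    1    0  |   -4 ]
  [ 0     0    0    1  |    6 ]
Subtract 1/6 times r4 from r2.
  [ 1  -1/2    0  0  |  5/2 ]
  [ 0     1  1/2  0  |    1 ]
  [ 0     0    1  0  |   -4 ]
  [ 0     0    0  1  |    6 ]
Subtract 1/2 times r3 from r2.
  [ 1  -1/2  0  0  |  5/2 ]
  [ 0     1  0  0  |    3 ]
  [ 0     0  1  0  |   -4 ]
  [ 0     0  0  1  |    6 ]
Add 1/2 times r2 to r1.
  [ 1  0  0  0  |   4 ]
  [ 0  1  0  0  |   3 ]
  [ 0  0  1  0  |  -4 ]
  [ 0  0  0  1  |   6 ]
Reading off the last column: u = 4, v = 3, w = -4, t = 6.

(4, 3, -4, 6)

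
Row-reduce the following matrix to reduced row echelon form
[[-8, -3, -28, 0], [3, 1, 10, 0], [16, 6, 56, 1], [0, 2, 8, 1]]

R1 ← -1/8·R1
R2 ← R2 − 3·R1
R3 ← R3 − 16·R1
R2 ← -8·R2
R4 ← R4 − 2·R2
R4 ← R4 − R3
R1 ← R1 − 3/8·R2

[[1, 0, 2, 0], [0, 1, 4, 0], [0, 0, 0, 1], [0, 0, 0, 0]]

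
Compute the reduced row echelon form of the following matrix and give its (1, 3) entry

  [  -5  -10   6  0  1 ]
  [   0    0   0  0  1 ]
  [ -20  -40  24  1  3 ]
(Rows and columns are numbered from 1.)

R1 ← -1/5·R1
  [   1    2  -6/5  0  -1/5 ]
  [   0    0     0  0     1 ]
  [ -20  -40    24  1     3 ]
R3 ← R3 + 20·R1
  [ 1  2  -6/5  0  -1/5 ]
  [ 0  0     0  0     1 ]
  [ 0  0     0  1    -1 ]
R2 <=> R3
  [ 1  2  -6/5  0  -1/5 ]
  [ 0  0     0  1    -1 ]
  [ 0  0     0  0     1 ]
R2 ← R2 + R3
  [ 1  2  -6/5  0  -1/5 ]
  [ 0  0     0  1     0 ]
  [ 0  0     0  0     1 ]
R1 ← R1 + 1/5·R3
  [ 1  2  -6/5  0  0 ]
  [ 0  0     0  1  0 ]
  [ 0  0     0  0  1 ]

-6/5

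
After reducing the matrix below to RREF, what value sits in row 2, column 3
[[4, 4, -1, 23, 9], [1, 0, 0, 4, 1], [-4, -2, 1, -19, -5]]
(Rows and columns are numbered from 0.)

1

Multiply ρ1 by 1/4.
  [  1   1  -1/4  23/4  9/4 ]
  [  1   0     0     4    1 ]
  [ -4  -2     1   -19   -5 ]
Subtract ρ1 from ρ2.
  [  1   1  -1/4  23/4   9/4 ]
  [  0  -1   1/4  -7/4  -5/4 ]
  [ -4  -2     1   -19    -5 ]
Add 4 times ρ1 to ρ3.
  [ 1   1  -1/4  23/4   9/4 ]
  [ 0  -1   1/4  -7/4  -5/4 ]
  [ 0   2     0     4     4 ]
Multiply ρ2 by -1.
  [ 1  1  -1/4  23/4  9/4 ]
  [ 0  1  -1/4   7/4  5/4 ]
  [ 0  2     0     4    4 ]
Subtract 2 times ρ2 from ρ3.
  [ 1  1  -1/4  23/4  9/4 ]
  [ 0  1  -1/4   7/4  5/4 ]
  [ 0  0   1/2   1/2  3/2 ]
Multiply ρ3 by 2.
  [ 1  1  -1/4  23/4  9/4 ]
  [ 0  1  -1/4   7/4  5/4 ]
  [ 0  0     1     1    3 ]
Add 1/4 times ρ3 to ρ2.
  [ 1  1  -1/4  23/4  9/4 ]
  [ 0  1     0     2    2 ]
  [ 0  0     1     1    3 ]
Add 1/4 times ρ3 to ρ1.
  [ 1  1  0  6  3 ]
  [ 0  1  0  2  2 ]
  [ 0  0  1  1  3 ]
Subtract ρ2 from ρ1.
  [ 1  0  0  4  1 ]
  [ 0  1  0  2  2 ]
  [ 0  0  1  1  3 ]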